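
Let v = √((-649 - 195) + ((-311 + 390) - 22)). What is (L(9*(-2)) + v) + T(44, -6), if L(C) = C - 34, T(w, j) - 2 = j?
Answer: -56 + I*√787 ≈ -56.0 + 28.054*I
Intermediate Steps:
T(w, j) = 2 + j
L(C) = -34 + C
v = I*√787 (v = √(-844 + (79 - 22)) = √(-844 + 57) = √(-787) = I*√787 ≈ 28.054*I)
(L(9*(-2)) + v) + T(44, -6) = ((-34 + 9*(-2)) + I*√787) + (2 - 6) = ((-34 - 18) + I*√787) - 4 = (-52 + I*√787) - 4 = -56 + I*√787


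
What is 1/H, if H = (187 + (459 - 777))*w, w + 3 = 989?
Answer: -1/129166 ≈ -7.7420e-6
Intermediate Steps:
w = 986 (w = -3 + 989 = 986)
H = -129166 (H = (187 + (459 - 777))*986 = (187 - 318)*986 = -131*986 = -129166)
1/H = 1/(-129166) = -1/129166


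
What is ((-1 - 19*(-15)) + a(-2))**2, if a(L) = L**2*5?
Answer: 92416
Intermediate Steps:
a(L) = 5*L**2
((-1 - 19*(-15)) + a(-2))**2 = ((-1 - 19*(-15)) + 5*(-2)**2)**2 = ((-1 + 285) + 5*4)**2 = (284 + 20)**2 = 304**2 = 92416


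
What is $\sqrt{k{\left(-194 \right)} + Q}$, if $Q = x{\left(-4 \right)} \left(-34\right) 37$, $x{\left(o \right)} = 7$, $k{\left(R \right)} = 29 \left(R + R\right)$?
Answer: $i \sqrt{20058} \approx 141.63 i$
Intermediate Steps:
$k{\left(R \right)} = 58 R$ ($k{\left(R \right)} = 29 \cdot 2 R = 58 R$)
$Q = -8806$ ($Q = 7 \left(-34\right) 37 = \left(-238\right) 37 = -8806$)
$\sqrt{k{\left(-194 \right)} + Q} = \sqrt{58 \left(-194\right) - 8806} = \sqrt{-11252 - 8806} = \sqrt{-20058} = i \sqrt{20058}$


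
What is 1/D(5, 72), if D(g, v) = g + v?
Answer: 1/77 ≈ 0.012987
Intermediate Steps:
1/D(5, 72) = 1/(5 + 72) = 1/77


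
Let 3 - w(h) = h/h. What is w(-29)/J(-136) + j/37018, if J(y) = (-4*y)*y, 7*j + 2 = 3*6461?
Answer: 358341413/4792794496 ≈ 0.074767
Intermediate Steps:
j = 19381/7 (j = -2/7 + (3*6461)/7 = -2/7 + (1/7)*19383 = -2/7 + 2769 = 19381/7 ≈ 2768.7)
J(y) = -4*y**2
w(h) = 2 (w(h) = 3 - h/h = 3 - 1*1 = 3 - 1 = 2)
w(-29)/J(-136) + j/37018 = 2/((-4*(-136)**2)) + (19381/7)/37018 = 2/((-4*18496)) + (19381/7)*(1/37018) = 2/(-73984) + 19381/259126 = 2*(-1/73984) + 19381/259126 = -1/36992 + 19381/259126 = 358341413/4792794496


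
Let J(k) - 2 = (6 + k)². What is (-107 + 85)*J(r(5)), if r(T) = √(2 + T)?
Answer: -990 - 264*√7 ≈ -1688.5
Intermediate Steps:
J(k) = 2 + (6 + k)²
(-107 + 85)*J(r(5)) = (-107 + 85)*(2 + (6 + √(2 + 5))²) = -22*(2 + (6 + √7)²) = -44 - 22*(6 + √7)²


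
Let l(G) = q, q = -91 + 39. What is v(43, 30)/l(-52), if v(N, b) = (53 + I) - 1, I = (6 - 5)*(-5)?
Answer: -47/52 ≈ -0.90385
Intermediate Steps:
I = -5 (I = 1*(-5) = -5)
v(N, b) = 47 (v(N, b) = (53 - 5) - 1 = 48 - 1 = 47)
q = -52
l(G) = -52
v(43, 30)/l(-52) = 47/(-52) = 47*(-1/52) = -47/52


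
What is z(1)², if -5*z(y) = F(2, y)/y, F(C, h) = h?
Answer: 1/25 ≈ 0.040000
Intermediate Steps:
z(y) = -⅕ (z(y) = -y/(5*y) = -⅕*1 = -⅕)
z(1)² = (-⅕)² = 1/25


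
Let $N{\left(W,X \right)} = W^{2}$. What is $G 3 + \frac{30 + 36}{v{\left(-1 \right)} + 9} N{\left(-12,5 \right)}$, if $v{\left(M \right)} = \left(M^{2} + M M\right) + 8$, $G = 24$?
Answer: $\frac{10872}{19} \approx 572.21$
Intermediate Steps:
$v{\left(M \right)} = 8 + 2 M^{2}$ ($v{\left(M \right)} = \left(M^{2} + M^{2}\right) + 8 = 2 M^{2} + 8 = 8 + 2 M^{2}$)
$G 3 + \frac{30 + 36}{v{\left(-1 \right)} + 9} N{\left(-12,5 \right)} = 24 \cdot 3 + \frac{30 + 36}{\left(8 + 2 \left(-1\right)^{2}\right) + 9} \left(-12\right)^{2} = 72 + \frac{66}{\left(8 + 2 \cdot 1\right) + 9} \cdot 144 = 72 + \frac{66}{\left(8 + 2\right) + 9} \cdot 144 = 72 + \frac{66}{10 + 9} \cdot 144 = 72 + \frac{66}{19} \cdot 144 = 72 + \frac{9504}{19} = \frac{10872}{19}$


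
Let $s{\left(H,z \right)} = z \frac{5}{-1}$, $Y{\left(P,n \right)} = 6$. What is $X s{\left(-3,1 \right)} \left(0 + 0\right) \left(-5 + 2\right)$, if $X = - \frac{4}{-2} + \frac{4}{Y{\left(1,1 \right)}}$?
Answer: $0$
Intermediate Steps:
$s{\left(H,z \right)} = - 5 z$ ($s{\left(H,z \right)} = z 5 \left(-1\right) = z \left(-5\right) = - 5 z$)
$X = \frac{8}{3}$ ($X = - \frac{4}{-2} + \frac{4}{6} = \left(-4\right) \left(- \frac{1}{2}\right) + 4 \cdot \frac{1}{6} = 2 + \frac{2}{3} = \frac{8}{3} \approx 2.6667$)
$X s{\left(-3,1 \right)} \left(0 + 0\right) \left(-5 + 2\right) = \frac{8 \left(\left(-5\right) 1\right)}{3} \left(0 + 0\right) \left(-5 + 2\right) = \frac{8}{3} \left(-5\right) 0 \left(-3\right) = \left(- \frac{40}{3}\right) 0 = 0$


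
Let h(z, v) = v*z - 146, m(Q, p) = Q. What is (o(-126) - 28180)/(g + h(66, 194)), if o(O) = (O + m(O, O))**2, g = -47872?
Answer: -17662/17607 ≈ -1.0031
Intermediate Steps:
h(z, v) = -146 + v*z
o(O) = 4*O**2 (o(O) = (O + O)**2 = (2*O)**2 = 4*O**2)
(o(-126) - 28180)/(g + h(66, 194)) = (4*(-126)**2 - 28180)/(-47872 + (-146 + 194*66)) = (4*15876 - 28180)/(-47872 + (-146 + 12804)) = (63504 - 28180)/(-47872 + 12658) = 35324/(-35214) = 35324*(-1/35214) = -17662/17607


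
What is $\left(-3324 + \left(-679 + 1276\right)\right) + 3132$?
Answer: $405$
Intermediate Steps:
$\left(-3324 + \left(-679 + 1276\right)\right) + 3132 = \left(-3324 + 597\right) + 3132 = -2727 + 3132 = 405$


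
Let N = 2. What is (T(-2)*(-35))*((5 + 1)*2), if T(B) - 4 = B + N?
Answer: -1680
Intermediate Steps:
T(B) = 6 + B (T(B) = 4 + (B + 2) = 4 + (2 + B) = 6 + B)
(T(-2)*(-35))*((5 + 1)*2) = ((6 - 2)*(-35))*((5 + 1)*2) = (4*(-35))*(6*2) = -140*12 = -1680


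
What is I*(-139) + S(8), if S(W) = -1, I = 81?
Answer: -11260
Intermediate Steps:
I*(-139) + S(8) = 81*(-139) - 1 = -11259 - 1 = -11260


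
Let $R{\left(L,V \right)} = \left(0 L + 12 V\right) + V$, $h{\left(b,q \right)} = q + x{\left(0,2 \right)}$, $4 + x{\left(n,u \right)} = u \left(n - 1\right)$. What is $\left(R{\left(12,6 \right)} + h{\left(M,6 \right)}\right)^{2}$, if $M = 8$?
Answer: $6084$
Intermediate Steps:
$x{\left(n,u \right)} = -4 + u \left(-1 + n\right)$ ($x{\left(n,u \right)} = -4 + u \left(n - 1\right) = -4 + u \left(-1 + n\right)$)
$h{\left(b,q \right)} = -6 + q$ ($h{\left(b,q \right)} = q - 6 = -6 + q$)
$R{\left(L,V \right)} = 13 V$ ($R{\left(L,V \right)} = \left(0 + 12 V\right) + V = 12 V + V = 13 V$)
$\left(R{\left(12,6 \right)} + h{\left(M,6 \right)}\right)^{2} = \left(13 \cdot 6 + \left(-6 + 6\right)\right)^{2} = \left(78 + 0\right)^{2} = 78^{2} = 6084$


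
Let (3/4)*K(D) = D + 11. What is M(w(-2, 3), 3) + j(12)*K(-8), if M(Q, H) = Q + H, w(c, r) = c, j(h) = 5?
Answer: 21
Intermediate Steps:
K(D) = 44/3 + 4*D/3 (K(D) = 4*(D + 11)/3 = 4*(11 + D)/3 = 44/3 + 4*D/3)
M(Q, H) = H + Q
M(w(-2, 3), 3) + j(12)*K(-8) = (3 - 2) + 5*(44/3 + (4/3)*(-8)) = 1 + 5*(44/3 - 32/3) = 1 + 5*4 = 1 + 20 = 21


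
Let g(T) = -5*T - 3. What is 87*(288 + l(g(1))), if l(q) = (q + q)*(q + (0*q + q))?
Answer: 47328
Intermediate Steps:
g(T) = -3 - 5*T
l(q) = 4*q² (l(q) = (2*q)*(q + (0 + q)) = (2*q)*(q + q) = (2*q)*(2*q) = 4*q²)
87*(288 + l(g(1))) = 87*(288 + 4*(-3 - 5*1)²) = 87*(288 + 4*(-3 - 5)²) = 87*(288 + 4*(-8)²) = 87*(288 + 4*64) = 87*(288 + 256) = 87*544 = 47328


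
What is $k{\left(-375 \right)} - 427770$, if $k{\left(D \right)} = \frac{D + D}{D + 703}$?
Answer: $- \frac{70154655}{164} \approx -4.2777 \cdot 10^{5}$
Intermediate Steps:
$k{\left(D \right)} = \frac{2 D}{703 + D}$
$k{\left(-375 \right)} - 427770 = 2 \left(-375\right) \frac{1}{703 - 375} - 427770 = 2 \left(-375\right) \frac{1}{328} - 427770 = - \frac{375}{164} - 427770 = - \frac{70154655}{164}$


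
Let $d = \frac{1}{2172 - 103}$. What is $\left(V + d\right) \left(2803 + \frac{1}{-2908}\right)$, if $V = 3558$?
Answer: $\frac{60004516417869}{6016652} \approx 9.9731 \cdot 10^{6}$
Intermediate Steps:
$d = \frac{1}{2069} \approx 0.00048333$
$\left(V + d\right) \left(2803 + \frac{1}{-2908}\right) = \left(3558 + \frac{1}{2069}\right) \left(2803 + \frac{1}{-2908}\right) = \frac{7361503 \left(2803 - \frac{1}{2908}\right)}{2069} = \frac{7361503}{2069} \cdot \frac{8151123}{2908} = \frac{60004516417869}{6016652}$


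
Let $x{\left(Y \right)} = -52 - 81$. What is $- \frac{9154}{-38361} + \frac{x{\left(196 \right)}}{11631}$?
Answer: $\frac{11263129}{49575199} \approx 0.22719$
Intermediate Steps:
$x{\left(Y \right)} = -133$
$- \frac{9154}{-38361} + \frac{x{\left(196 \right)}}{11631} = - \frac{9154}{-38361} - \frac{133}{11631} = \left(-9154\right) \left(- \frac{1}{38361}\right) - \frac{133}{11631} = \frac{9154}{38361} - \frac{133}{11631} = \frac{11263129}{49575199}$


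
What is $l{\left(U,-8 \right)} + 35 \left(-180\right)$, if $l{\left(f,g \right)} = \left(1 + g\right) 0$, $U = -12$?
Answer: $-6300$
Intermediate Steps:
$l{\left(f,g \right)} = 0$
$l{\left(U,-8 \right)} + 35 \left(-180\right) = 0 + 35 \left(-180\right) = 0 - 6300 = -6300$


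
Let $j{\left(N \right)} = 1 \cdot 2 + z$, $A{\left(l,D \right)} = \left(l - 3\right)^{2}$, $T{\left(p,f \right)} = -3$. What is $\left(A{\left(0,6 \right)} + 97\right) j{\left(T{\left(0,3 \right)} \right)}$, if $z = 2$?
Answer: $424$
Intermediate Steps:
$A{\left(l,D \right)} = \left(-3 + l\right)^{2}$
$j{\left(N \right)} = 4$ ($j{\left(N \right)} = 1 \cdot 2 + 2 = 2 + 2 = 4$)
$\left(A{\left(0,6 \right)} + 97\right) j{\left(T{\left(0,3 \right)} \right)} = \left(\left(-3 + 0\right)^{2} + 97\right) 4 = \left(\left(-3\right)^{2} + 97\right) 4 = \left(9 + 97\right) 4 = 106 \cdot 4 = 424$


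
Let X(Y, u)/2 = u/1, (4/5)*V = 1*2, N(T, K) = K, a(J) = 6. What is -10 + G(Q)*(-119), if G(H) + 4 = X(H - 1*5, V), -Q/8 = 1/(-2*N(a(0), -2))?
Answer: -129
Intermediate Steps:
V = 5/2 (V = 5*(1*2)/4 = (5/4)*2 = 5/2 ≈ 2.5000)
Q = -2 (Q = -8/((-2*(-2))) = -8/4 = -8*1/4 = -2)
X(Y, u) = 2*u (X(Y, u) = 2*(u/1) = 2*(u*1) = 2*u)
G(H) = 1 (G(H) = -4 + 2*(5/2) = -4 + 5 = 1)
-10 + G(Q)*(-119) = -10 + 1*(-119) = -10 - 119 = -129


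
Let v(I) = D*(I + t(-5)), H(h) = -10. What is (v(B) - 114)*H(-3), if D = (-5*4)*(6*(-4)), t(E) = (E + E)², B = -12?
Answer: -421260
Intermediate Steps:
t(E) = 4*E² (t(E) = (2*E)² = 4*E²)
D = 480 (D = -20*(-24) = 480)
v(I) = 48000 + 480*I (v(I) = 480*(I + 4*(-5)²) = 480*(I + 4*25) = 480*(I + 100) = 480*(100 + I) = 48000 + 480*I)
(v(B) - 114)*H(-3) = ((48000 + 480*(-12)) - 114)*(-10) = ((48000 - 5760) - 114)*(-10) = (42240 - 114)*(-10) = 42126*(-10) = -421260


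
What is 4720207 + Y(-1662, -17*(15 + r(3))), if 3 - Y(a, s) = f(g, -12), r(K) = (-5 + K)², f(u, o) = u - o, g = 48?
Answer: 4720150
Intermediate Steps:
Y(a, s) = -57 (Y(a, s) = 3 - (48 - 1*(-12)) = 3 - (48 + 12) = 3 - 1*60 = 3 - 60 = -57)
4720207 + Y(-1662, -17*(15 + r(3))) = 4720207 - 57 = 4720150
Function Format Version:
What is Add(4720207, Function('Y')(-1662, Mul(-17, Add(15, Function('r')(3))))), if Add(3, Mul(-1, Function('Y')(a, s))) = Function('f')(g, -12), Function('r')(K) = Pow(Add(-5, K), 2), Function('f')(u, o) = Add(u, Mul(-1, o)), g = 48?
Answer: 4720150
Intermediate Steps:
Function('Y')(a, s) = -57 (Function('Y')(a, s) = Add(3, Mul(-1, Add(48, Mul(-1, -12)))) = Add(3, Mul(-1, Add(48, 12))) = Add(3, Mul(-1, 60)) = Add(3, -60) = -57)
Add(4720207, Function('Y')(-1662, Mul(-17, Add(15, Function('r')(3))))) = Add(4720207, -57) = 4720150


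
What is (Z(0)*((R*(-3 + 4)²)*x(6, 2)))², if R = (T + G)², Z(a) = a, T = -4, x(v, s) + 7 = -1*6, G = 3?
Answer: 0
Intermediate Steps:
x(v, s) = -13 (x(v, s) = -7 - 1*6 = -7 - 6 = -13)
R = 1 (R = (-4 + 3)² = (-1)² = 1)
(Z(0)*((R*(-3 + 4)²)*x(6, 2)))² = (0*((1*(-3 + 4)²)*(-13)))² = (0*((1*1²)*(-13)))² = (0*((1*1)*(-13)))² = (0*(1*(-13)))² = (0*(-13))² = 0² = 0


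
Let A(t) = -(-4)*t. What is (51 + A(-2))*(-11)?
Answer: -473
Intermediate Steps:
A(t) = 4*t
(51 + A(-2))*(-11) = (51 + 4*(-2))*(-11) = (51 - 8)*(-11) = 43*(-11) = -473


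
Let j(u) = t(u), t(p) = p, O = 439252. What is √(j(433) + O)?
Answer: √439685 ≈ 663.09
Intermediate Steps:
j(u) = u
√(j(433) + O) = √(433 + 439252) = √439685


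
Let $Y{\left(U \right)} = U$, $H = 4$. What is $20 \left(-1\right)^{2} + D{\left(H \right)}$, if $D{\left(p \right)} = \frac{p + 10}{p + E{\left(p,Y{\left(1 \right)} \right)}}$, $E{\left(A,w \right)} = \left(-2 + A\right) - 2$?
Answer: $\frac{47}{2} \approx 23.5$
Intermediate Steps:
$E{\left(A,w \right)} = -4 + A$
$D{\left(p \right)} = \frac{10 + p}{-4 + 2 p}$ ($D{\left(p \right)} = \frac{p + 10}{p + \left(-4 + p\right)} = \frac{10 + p}{-4 + 2 p}$)
$20 \left(-1\right)^{2} + D{\left(H \right)} = 20 \left(-1\right)^{2} + \frac{10 + 4}{2 \left(-2 + 4\right)} = 20 \cdot 1 + \frac{1}{2} \cdot \frac{1}{2} \cdot 14 = 20 + \frac{1}{2} \cdot \frac{1}{2} \cdot 14 = 20 + \frac{7}{2} = \frac{47}{2}$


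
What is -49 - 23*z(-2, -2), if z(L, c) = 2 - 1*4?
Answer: -3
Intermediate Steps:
z(L, c) = -2 (z(L, c) = 2 - 4 = -2)
-49 - 23*z(-2, -2) = -49 - 23*(-2) = -49 + 46 = -3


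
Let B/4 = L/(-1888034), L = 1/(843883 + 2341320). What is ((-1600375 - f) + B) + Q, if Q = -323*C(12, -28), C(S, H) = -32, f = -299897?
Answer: -3879309634562614044/3006885780451 ≈ -1.2901e+6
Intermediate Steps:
L = 1/3185203 ≈ 3.1395e-7
B = -2/3006885780451 (B = 4*((1/3185203)/(-1888034)) = 4*((1/3185203)*(-1/1888034)) = 4*(-1/6013771560902) = -2/3006885780451 ≈ -6.6514e-13)
Q = 10336 (Q = -323*(-32) = 10336)
((-1600375 - f) + B) + Q = ((-1600375 - 1*(-299897)) - 2/3006885780451) + 10336 = ((-1600375 + 299897) - 2/3006885780451) + 10336 = (-1300478 - 2/3006885780451) + 10336 = -3910388805989355580/3006885780451 + 10336 = -3879309634562614044/3006885780451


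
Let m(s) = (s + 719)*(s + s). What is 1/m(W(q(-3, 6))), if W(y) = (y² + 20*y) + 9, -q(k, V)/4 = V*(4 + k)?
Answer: 1/173040 ≈ 5.7790e-6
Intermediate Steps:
q(k, V) = -4*V*(4 + k)
W(y) = 9 + y² + 20*y
m(s) = 2*s*(719 + s) (m(s) = (719 + s)*(2*s) = 2*s*(719 + s))
1/m(W(q(-3, 6))) = 1/(2*(9 + (-4*6*(4 - 3))² + 20*(-4*6*(4 - 3)))*(719 + (9 + (-4*6*(4 - 3))² + 20*(-4*6*(4 - 3))))) = 1/(2*(9 + (-4*6*1)² + 20*(-4*6*1))*(719 + (9 + (-4*6*1)² + 20*(-4*6*1)))) = 1/(2*(9 + (-24)² + 20*(-24))*(719 + (9 + (-24)² + 20*(-24)))) = 1/(2*(9 + 576 - 480)*(719 + (9 + 576 - 480))) = 1/(2*105*(719 + 105)) = 1/(2*105*824) = 1/173040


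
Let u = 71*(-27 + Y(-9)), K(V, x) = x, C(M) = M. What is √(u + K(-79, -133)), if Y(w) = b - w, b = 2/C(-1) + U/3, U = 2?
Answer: I*√13551/3 ≈ 38.803*I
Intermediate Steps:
b = -4/3 (b = 2/(-1) + 2/3 = 2*(-1) + 2*(⅓) = -2 + ⅔ = -4/3 ≈ -1.3333)
Y(w) = -4/3 - w
u = -4118/3 (u = 71*(-27 + (-4/3 - 1*(-9))) = 71*(-27 + (-4/3 + 9)) = 71*(-27 + 23/3) = 71*(-58/3) = -4118/3 ≈ -1372.7)
√(u + K(-79, -133)) = √(-4118/3 - 133) = √(-4517/3) = I*√13551/3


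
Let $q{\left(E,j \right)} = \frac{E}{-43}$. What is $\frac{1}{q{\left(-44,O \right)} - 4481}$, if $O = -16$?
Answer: $- \frac{43}{192639} \approx -0.00022322$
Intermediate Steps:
$q{\left(E,j \right)} = - \frac{E}{43}$ ($q{\left(E,j \right)} = E \left(- \frac{1}{43}\right) = - \frac{E}{43}$)
$\frac{1}{q{\left(-44,O \right)} - 4481} = \frac{1}{\left(- \frac{1}{43}\right) \left(-44\right) - 4481} = \frac{1}{\frac{44}{43} - 4481} = \frac{1}{- \frac{192639}{43}} = - \frac{43}{192639}$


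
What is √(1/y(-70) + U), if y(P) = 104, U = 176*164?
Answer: √78048282/52 ≈ 169.89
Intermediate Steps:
U = 28864
√(1/y(-70) + U) = √(1/104 + 28864) = √(3001857/104) = √78048282/52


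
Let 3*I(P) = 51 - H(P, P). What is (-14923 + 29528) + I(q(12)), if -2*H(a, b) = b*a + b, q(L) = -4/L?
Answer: 394793/27 ≈ 14622.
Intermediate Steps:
H(a, b) = -b/2 - a*b/2 (H(a, b) = -(b*a + b)/2 = -(a*b + b)/2 = -(b + a*b)/2 = -b/2 - a*b/2)
I(P) = 17 + P*(1 + P)/6 (I(P) = (51 - (-1)*P*(1 + P)/2)/3 = (51 + P*(1 + P)/2)/3 = 17 + P*(1 + P)/6)
(-14923 + 29528) + I(q(12)) = (-14923 + 29528) + (17 + (-4/12)*(1 - 4/12)/6) = 14605 + (17 + (-4*1/12)*(1 - 4*1/12)/6) = 14605 + (17 + (⅙)*(-⅓)*(1 - ⅓)) = 14605 + (17 + (⅙)*(-⅓)*(⅔)) = 14605 + (17 - 1/27) = 14605 + 458/27 = 394793/27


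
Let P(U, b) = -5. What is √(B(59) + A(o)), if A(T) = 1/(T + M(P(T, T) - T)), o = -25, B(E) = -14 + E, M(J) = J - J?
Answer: 2*√281/5 ≈ 6.7052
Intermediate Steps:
M(J) = 0
A(T) = 1/T (A(T) = 1/(T + 0) = 1/T)
√(B(59) + A(o)) = √((-14 + 59) + 1/(-25)) = √(45 - 1/25) = √(1124/25) = 2*√281/5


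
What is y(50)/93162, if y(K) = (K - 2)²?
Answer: 384/15527 ≈ 0.024731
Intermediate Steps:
y(K) = (-2 + K)²
y(50)/93162 = (-2 + 50)²/93162 = 48²*(1/93162) = 2304*(1/93162) = 384/15527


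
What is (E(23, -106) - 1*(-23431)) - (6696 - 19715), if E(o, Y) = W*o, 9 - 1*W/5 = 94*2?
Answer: 15865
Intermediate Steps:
W = -895 (W = 45 - 470*2 = 45 - 5*188 = 45 - 940 = -895)
E(o, Y) = -895*o
(E(23, -106) - 1*(-23431)) - (6696 - 19715) = (-895*23 - 1*(-23431)) - (6696 - 19715) = (-20585 + 23431) - 1*(-13019) = 2846 + 13019 = 15865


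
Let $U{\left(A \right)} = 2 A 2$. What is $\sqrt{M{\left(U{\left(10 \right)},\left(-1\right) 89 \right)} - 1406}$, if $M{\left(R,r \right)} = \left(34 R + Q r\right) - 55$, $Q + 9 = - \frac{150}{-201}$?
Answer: $\frac{5 \sqrt{113766}}{67} \approx 25.171$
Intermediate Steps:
$Q = - \frac{553}{67}$ ($Q = -9 - \frac{150}{-201} = -9 - - \frac{50}{67} = -9 + \frac{50}{67} = - \frac{553}{67} \approx -8.2537$)
$U{\left(A \right)} = 4 A$
$M{\left(R,r \right)} = -55 + 34 R - \frac{553 r}{67}$ ($M{\left(R,r \right)} = \left(34 R - \frac{553 r}{67}\right) - 55 = -55 + 34 R - \frac{553 r}{67}$)
$\sqrt{M{\left(U{\left(10 \right)},\left(-1\right) 89 \right)} - 1406} = \sqrt{\left(-55 + 34 \cdot 4 \cdot 10 - \frac{553 \left(\left(-1\right) 89\right)}{67}\right) - 1406} = \sqrt{\left(-55 + 34 \cdot 40 - - \frac{49217}{67}\right) - 1406} = \sqrt{\left(-55 + 1360 + \frac{49217}{67}\right) - 1406} = \sqrt{\frac{136652}{67} - 1406} = \sqrt{\frac{42450}{67}} = \frac{5 \sqrt{113766}}{67}$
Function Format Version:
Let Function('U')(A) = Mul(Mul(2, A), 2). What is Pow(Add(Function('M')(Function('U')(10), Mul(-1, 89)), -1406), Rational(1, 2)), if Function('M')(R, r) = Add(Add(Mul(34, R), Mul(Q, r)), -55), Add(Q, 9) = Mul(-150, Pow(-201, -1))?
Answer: Mul(Rational(5, 67), Pow(113766, Rational(1, 2))) ≈ 25.171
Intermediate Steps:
Q = Rational(-553, 67) (Q = Add(-9, Mul(-150, Pow(-201, -1))) = Add(-9, Mul(-150, Rational(-1, 201))) = Add(-9, Rational(50, 67)) = Rational(-553, 67) ≈ -8.2537)
Function('U')(A) = Mul(4, A)
Function('M')(R, r) = Add(-55, Mul(34, R), Mul(Rational(-553, 67), r)) (Function('M')(R, r) = Add(Add(Mul(34, R), Mul(Rational(-553, 67), r)), -55) = Add(-55, Mul(34, R), Mul(Rational(-553, 67), r)))
Pow(Add(Function('M')(Function('U')(10), Mul(-1, 89)), -1406), Rational(1, 2)) = Pow(Add(Add(-55, Mul(34, Mul(4, 10)), Mul(Rational(-553, 67), Mul(-1, 89))), -1406), Rational(1, 2)) = Pow(Add(Add(-55, Mul(34, 40), Mul(Rational(-553, 67), -89)), -1406), Rational(1, 2)) = Pow(Add(Add(-55, 1360, Rational(49217, 67)), -1406), Rational(1, 2)) = Pow(Add(Rational(136652, 67), -1406), Rational(1, 2)) = Pow(Rational(42450, 67), Rational(1, 2)) = Mul(Rational(5, 67), Pow(113766, Rational(1, 2)))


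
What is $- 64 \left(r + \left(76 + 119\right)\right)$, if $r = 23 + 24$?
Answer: $-15488$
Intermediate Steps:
$r = 47$
$- 64 \left(r + \left(76 + 119\right)\right) = - 64 \left(47 + \left(76 + 119\right)\right) = - 64 \left(47 + 195\right) = \left(-64\right) 242 = -15488$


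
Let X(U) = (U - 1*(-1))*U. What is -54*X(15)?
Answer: -12960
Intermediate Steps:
X(U) = U*(1 + U) (X(U) = (U + 1)*U = (1 + U)*U = U*(1 + U))
-54*X(15) = -810*(1 + 15) = -810*16 = -54*240 = -12960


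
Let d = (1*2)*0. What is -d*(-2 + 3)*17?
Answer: 0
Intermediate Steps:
d = 0 (d = 2*0 = 0)
-d*(-2 + 3)*17 = -0*(-2 + 3)*17 = -0*1*17 = -0*17 = -1*0 = 0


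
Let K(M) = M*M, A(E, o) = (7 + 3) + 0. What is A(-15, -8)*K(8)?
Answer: 640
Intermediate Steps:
A(E, o) = 10 (A(E, o) = 10 + 0 = 10)
K(M) = M²
A(-15, -8)*K(8) = 10*8² = 10*64 = 640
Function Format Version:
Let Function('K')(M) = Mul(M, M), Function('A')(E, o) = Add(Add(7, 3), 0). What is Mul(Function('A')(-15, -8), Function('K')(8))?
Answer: 640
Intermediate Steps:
Function('A')(E, o) = 10 (Function('A')(E, o) = Add(10, 0) = 10)
Function('K')(M) = Pow(M, 2)
Mul(Function('A')(-15, -8), Function('K')(8)) = Mul(10, Pow(8, 2)) = Mul(10, 64) = 640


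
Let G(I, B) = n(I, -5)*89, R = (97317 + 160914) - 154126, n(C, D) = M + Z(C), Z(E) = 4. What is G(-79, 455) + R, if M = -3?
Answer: 104194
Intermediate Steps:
n(C, D) = 1 (n(C, D) = -3 + 4 = 1)
R = 104105 (R = 258231 - 154126 = 104105)
G(I, B) = 89 (G(I, B) = 1*89 = 89)
G(-79, 455) + R = 89 + 104105 = 104194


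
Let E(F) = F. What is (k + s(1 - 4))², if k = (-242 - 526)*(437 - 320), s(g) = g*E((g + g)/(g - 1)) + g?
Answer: 32301794529/4 ≈ 8.0754e+9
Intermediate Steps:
s(g) = g + 2*g²/(-1 + g) (s(g) = g*((g + g)/(g - 1)) + g = g*((2*g)/(-1 + g)) + g = g*(2*g/(-1 + g)) + g = 2*g²/(-1 + g) + g = g + 2*g²/(-1 + g))
k = -89856 (k = -768*117 = -89856)
(k + s(1 - 4))² = (-89856 + (1 - 4)*(-1 + 3*(1 - 4))/(-1 + (1 - 4)))² = (-89856 - 3*(-1 + 3*(-3))/(-1 - 3))² = (-89856 - 3*(-1 - 9)/(-4))² = (-89856 - 3*(-¼)*(-10))² = (-89856 - 15/2)² = (-179727/2)² = 32301794529/4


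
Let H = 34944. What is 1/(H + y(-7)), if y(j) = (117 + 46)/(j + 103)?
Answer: 96/3354787 ≈ 2.8616e-5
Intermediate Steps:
y(j) = 163/(103 + j)
1/(H + y(-7)) = 1/(34944 + 163/(103 - 7)) = 1/(34944 + 163/96) = 1/(3354787/96) = 96/3354787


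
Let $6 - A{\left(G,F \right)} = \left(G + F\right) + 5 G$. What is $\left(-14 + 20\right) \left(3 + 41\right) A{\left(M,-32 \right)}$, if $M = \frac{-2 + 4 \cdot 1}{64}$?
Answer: $\frac{19965}{2} \approx 9982.5$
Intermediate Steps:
$M = \frac{1}{32}$ ($M = \left(-2 + 4\right) \frac{1}{64} = 2 \cdot \frac{1}{64} = \frac{1}{32} \approx 0.03125$)
$A{\left(G,F \right)} = 6 - F - 6 G$ ($A{\left(G,F \right)} = 6 - \left(\left(G + F\right) + 5 G\right) = 6 - \left(\left(F + G\right) + 5 G\right) = 6 - \left(F + 6 G\right) = 6 - F - 6 G$)
$\left(-14 + 20\right) \left(3 + 41\right) A{\left(M,-32 \right)} = \left(-14 + 20\right) \left(3 + 41\right) \left(6 - -32 - \frac{3}{16}\right) = 6 \cdot 44 \left(6 + 32 - \frac{3}{16}\right) = 264 \cdot \frac{605}{16} = \frac{19965}{2}$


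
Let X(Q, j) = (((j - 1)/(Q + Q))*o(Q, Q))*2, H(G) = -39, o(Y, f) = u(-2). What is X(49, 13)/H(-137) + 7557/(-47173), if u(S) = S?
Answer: -633775/4292743 ≈ -0.14764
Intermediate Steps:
o(Y, f) = -2
X(Q, j) = -2*(-1 + j)/Q (X(Q, j) = (((j - 1)/(Q + Q))*(-2))*2 = (((-1 + j)/((2*Q)))*(-2))*2 = (((-1 + j)*(1/(2*Q)))*(-2))*2 = (((-1 + j)/(2*Q))*(-2))*2 = -(-1 + j)/Q*2 = -2*(-1 + j)/Q)
X(49, 13)/H(-137) + 7557/(-47173) = (2*(1 - 1*13)/49)/(-39) + 7557/(-47173) = (2*(1/49)*(1 - 13))*(-1/39) + 7557*(-1/47173) = (2*(1/49)*(-12))*(-1/39) - 7557/47173 = -24/49*(-1/39) - 7557/47173 = 8/637 - 7557/47173 = -633775/4292743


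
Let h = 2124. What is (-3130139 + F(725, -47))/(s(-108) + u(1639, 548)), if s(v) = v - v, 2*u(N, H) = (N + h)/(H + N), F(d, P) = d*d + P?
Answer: -11392349814/3763 ≈ -3.0275e+6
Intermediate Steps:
F(d, P) = P + d**2 (F(d, P) = d**2 + P = P + d**2)
u(N, H) = (2124 + N)/(2*(H + N)) (u(N, H) = ((N + 2124)/(H + N))/2 = ((2124 + N)/(H + N))/2 = (2124 + N)/(2*(H + N)))
s(v) = 0
(-3130139 + F(725, -47))/(s(-108) + u(1639, 548)) = (-3130139 + (-47 + 725**2))/(0 + (1062 + (1/2)*1639)/(548 + 1639)) = (-3130139 + (-47 + 525625))/(0 + (1062 + 1639/2)/2187) = (-3130139 + 525578)/(0 + (1/2187)*(3763/2)) = -2604561/(0 + 3763/4374) = -2604561/3763/4374 = -2604561*4374/3763 = -11392349814/3763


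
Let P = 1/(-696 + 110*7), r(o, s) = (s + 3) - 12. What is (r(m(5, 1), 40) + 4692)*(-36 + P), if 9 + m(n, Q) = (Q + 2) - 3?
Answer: -12577349/74 ≈ -1.6996e+5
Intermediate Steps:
m(n, Q) = -10 + Q (m(n, Q) = -9 + ((Q + 2) - 3) = -9 + ((2 + Q) - 3) = -9 + (-1 + Q) = -10 + Q)
r(o, s) = -9 + s (r(o, s) = (3 + s) - 12 = -9 + s)
P = 1/74 (P = 1/(-696 + 770) = 1/74 ≈ 0.013514)
(r(m(5, 1), 40) + 4692)*(-36 + P) = ((-9 + 40) + 4692)*(-36 + 1/74) = (31 + 4692)*(-2663/74) = 4723*(-2663/74) = -12577349/74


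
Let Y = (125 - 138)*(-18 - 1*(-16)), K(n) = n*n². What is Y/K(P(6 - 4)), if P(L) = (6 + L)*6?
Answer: 13/55296 ≈ 0.00023510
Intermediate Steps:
P(L) = 36 + 6*L
K(n) = n³
Y = 26 (Y = -13*(-18 + 16) = -13*(-2) = 26)
Y/K(P(6 - 4)) = 26/((36 + 6*(6 - 4))³) = 26/((36 + 6*2)³) = 26/((36 + 12)³) = 26/(48³) = 26/110592 = 26*(1/110592) = 13/55296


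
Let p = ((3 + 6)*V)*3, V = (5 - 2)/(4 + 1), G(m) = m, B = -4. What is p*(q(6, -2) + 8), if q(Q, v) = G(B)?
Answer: 324/5 ≈ 64.800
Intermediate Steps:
V = ⅗ (V = 3/5 = 3*(⅕) = ⅗ ≈ 0.60000)
q(Q, v) = -4
p = 81/5 (p = ((3 + 6)*(⅗))*3 = (9*(⅗))*3 = (27/5)*3 = 81/5 ≈ 16.200)
p*(q(6, -2) + 8) = 81*(-4 + 8)/5 = (81/5)*4 = 324/5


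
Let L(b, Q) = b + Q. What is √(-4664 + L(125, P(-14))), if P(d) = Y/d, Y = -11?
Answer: I*√889490/14 ≈ 67.366*I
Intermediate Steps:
P(d) = -11/d
L(b, Q) = Q + b
√(-4664 + L(125, P(-14))) = √(-4664 + (-11/(-14) + 125)) = √(-4664 + (-11*(-1/14) + 125)) = √(-4664 + (11/14 + 125)) = √(-4664 + 1761/14) = √(-63535/14) = I*√889490/14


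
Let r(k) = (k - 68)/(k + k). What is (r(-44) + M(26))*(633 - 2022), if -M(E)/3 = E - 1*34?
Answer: -386142/11 ≈ -35104.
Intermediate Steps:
r(k) = (-68 + k)/(2*k) (r(k) = (-68 + k)/((2*k)) = (-68 + k)*(1/(2*k)) = (-68 + k)/(2*k))
M(E) = 102 - 3*E (M(E) = -3*(E - 1*34) = -3*(E - 34) = -3*(-34 + E) = 102 - 3*E)
(r(-44) + M(26))*(633 - 2022) = ((½)*(-68 - 44)/(-44) + (102 - 3*26))*(633 - 2022) = ((½)*(-1/44)*(-112) + (102 - 78))*(-1389) = (14/11 + 24)*(-1389) = (278/11)*(-1389) = -386142/11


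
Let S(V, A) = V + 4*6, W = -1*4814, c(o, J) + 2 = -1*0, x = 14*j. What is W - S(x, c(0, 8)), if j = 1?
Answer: -4852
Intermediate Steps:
x = 14 (x = 14*1 = 14)
c(o, J) = -2 (c(o, J) = -2 - 1*0 = -2 + 0 = -2)
W = -4814
S(V, A) = 24 + V (S(V, A) = V + 24 = 24 + V)
W - S(x, c(0, 8)) = -4814 - (24 + 14) = -4814 - 1*38 = -4814 - 38 = -4852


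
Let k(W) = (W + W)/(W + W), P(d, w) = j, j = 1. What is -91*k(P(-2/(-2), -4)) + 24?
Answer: -67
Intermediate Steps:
P(d, w) = 1
k(W) = 1 (k(W) = (2*W)/((2*W)) = (2*W)*(1/(2*W)) = 1)
-91*k(P(-2/(-2), -4)) + 24 = -91*1 + 24 = -91 + 24 = -67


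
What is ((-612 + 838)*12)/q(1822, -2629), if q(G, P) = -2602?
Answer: -1356/1301 ≈ -1.0423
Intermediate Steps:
((-612 + 838)*12)/q(1822, -2629) = ((-612 + 838)*12)/(-2602) = (226*12)*(-1/2602) = 2712*(-1/2602) = -1356/1301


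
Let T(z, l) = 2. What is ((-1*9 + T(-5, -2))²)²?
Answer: 2401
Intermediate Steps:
((-1*9 + T(-5, -2))²)² = ((-1*9 + 2)²)² = ((-9 + 2)²)² = ((-7)²)² = 49² = 2401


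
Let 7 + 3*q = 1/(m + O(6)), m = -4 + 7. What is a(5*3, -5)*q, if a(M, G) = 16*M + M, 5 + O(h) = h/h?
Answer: -680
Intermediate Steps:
O(h) = -4 (O(h) = -5 + h/h = -5 + 1 = -4)
m = 3
a(M, G) = 17*M
q = -8/3 (q = -7/3 + 1/(3*(3 - 4)) = -7/3 + (⅓)/(-1) = -7/3 + (⅓)*(-1) = -7/3 - ⅓ = -8/3 ≈ -2.6667)
a(5*3, -5)*q = (17*(5*3))*(-8/3) = (17*15)*(-8/3) = 255*(-8/3) = -680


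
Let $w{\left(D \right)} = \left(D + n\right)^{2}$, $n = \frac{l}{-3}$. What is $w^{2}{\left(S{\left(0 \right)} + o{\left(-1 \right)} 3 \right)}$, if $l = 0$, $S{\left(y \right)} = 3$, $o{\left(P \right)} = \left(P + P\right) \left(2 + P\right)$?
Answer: $81$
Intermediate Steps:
$o{\left(P \right)} = 2 P \left(2 + P\right)$
$n = 0$ ($n = \frac{0}{-3} = 0 \left(- \frac{1}{3}\right) = 0$)
$w{\left(D \right)} = D^{2}$ ($w{\left(D \right)} = \left(D + 0\right)^{2} = D^{2}$)
$w^{2}{\left(S{\left(0 \right)} + o{\left(-1 \right)} 3 \right)} = \left(\left(3 + 2 \left(-1\right) \left(2 - 1\right) 3\right)^{2}\right)^{2} = \left(\left(3 + 2 \left(-1\right) 1 \cdot 3\right)^{2}\right)^{2} = \left(\left(3 - 6\right)^{2}\right)^{2} = \left(\left(-3\right)^{2}\right)^{2} = 9^{2} = 81$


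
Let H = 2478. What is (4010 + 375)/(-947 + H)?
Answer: 4385/1531 ≈ 2.8641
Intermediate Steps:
(4010 + 375)/(-947 + H) = (4010 + 375)/(-947 + 2478) = 4385/1531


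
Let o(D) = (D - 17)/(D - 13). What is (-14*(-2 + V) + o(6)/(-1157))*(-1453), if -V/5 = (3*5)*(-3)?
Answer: 36739234317/8099 ≈ 4.5363e+6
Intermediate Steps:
V = 225 (V = -5*3*5*(-3) = -75*(-3) = -5*(-45) = 225)
o(D) = (-17 + D)/(-13 + D)
(-14*(-2 + V) + o(6)/(-1157))*(-1453) = (-14*(-2 + 225) + ((-17 + 6)/(-13 + 6))/(-1157))*(-1453) = (-14*223 + (-11/(-7))*(-1/1157))*(-1453) = (-3122 - ⅐*(-11)*(-1/1157))*(-1453) = (-3122 + (11/7)*(-1/1157))*(-1453) = (-3122 - 11/8099)*(-1453) = -25285089/8099*(-1453) = 36739234317/8099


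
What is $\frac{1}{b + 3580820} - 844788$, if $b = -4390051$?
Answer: $- \frac{683628638029}{809231} \approx -8.4479 \cdot 10^{5}$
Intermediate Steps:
$\frac{1}{b + 3580820} - 844788 = \frac{1}{-4390051 + 3580820} - 844788 = \frac{1}{-809231} - 844788 = - \frac{1}{809231} - 844788 = - \frac{683628638029}{809231}$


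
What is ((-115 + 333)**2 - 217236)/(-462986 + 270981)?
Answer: 169712/192005 ≈ 0.88389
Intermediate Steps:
((-115 + 333)**2 - 217236)/(-462986 + 270981) = (218**2 - 217236)/(-192005) = (47524 - 217236)*(-1/192005) = -169712*(-1/192005) = 169712/192005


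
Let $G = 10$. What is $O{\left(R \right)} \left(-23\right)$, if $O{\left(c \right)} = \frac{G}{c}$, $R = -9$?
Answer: $\frac{230}{9} \approx 25.556$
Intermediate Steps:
$O{\left(c \right)} = \frac{10}{c}$
$O{\left(R \right)} \left(-23\right) = \frac{10}{-9} \left(-23\right) = 10 \left(- \frac{1}{9}\right) \left(-23\right) = \left(- \frac{10}{9}\right) \left(-23\right) = \frac{230}{9}$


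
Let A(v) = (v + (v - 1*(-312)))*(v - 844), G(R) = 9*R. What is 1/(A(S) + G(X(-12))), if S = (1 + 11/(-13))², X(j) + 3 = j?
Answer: -28561/7525696887 ≈ -3.7951e-6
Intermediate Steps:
X(j) = -3 + j
S = 4/169 (S = (1 + 11*(-1/13))² = (1 - 11/13)² = (2/13)² = 4/169 ≈ 0.023669)
A(v) = (-844 + v)*(312 + 2*v) (A(v) = (v + (v + 312))*(-844 + v) = (v + (312 + v))*(-844 + v) = (312 + 2*v)*(-844 + v) = (-844 + v)*(312 + 2*v))
1/(A(S) + G(X(-12))) = 1/((-263328 - 1376*4/169 + 2*(4/169)²) + 9*(-3 - 12)) = 1/((-263328 - 5504/169 + 2*(16/28561)) + 9*(-15)) = 1/((-263328 - 5504/169 + 32/28561) - 135) = 1/(-7521841152/28561 - 135) = 1/(-7525696887/28561) = -28561/7525696887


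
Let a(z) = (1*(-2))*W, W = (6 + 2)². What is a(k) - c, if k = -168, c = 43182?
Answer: -43310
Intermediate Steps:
W = 64 (W = 8² = 64)
a(z) = -128 (a(z) = (1*(-2))*64 = -2*64 = -128)
a(k) - c = -128 - 1*43182 = -128 - 43182 = -43310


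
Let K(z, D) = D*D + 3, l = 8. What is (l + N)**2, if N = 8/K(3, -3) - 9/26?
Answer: 421201/6084 ≈ 69.231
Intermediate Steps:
K(z, D) = 3 + D**2 (K(z, D) = D**2 + 3 = 3 + D**2)
N = 25/78 (N = 8/(3 + (-3)**2) - 9/26 = 8/(3 + 9) - 9*1/26 = 8/12 - 9/26 = 8*(1/12) - 9/26 = 2/3 - 9/26 = 25/78 ≈ 0.32051)
(l + N)**2 = (8 + 25/78)**2 = (649/78)**2 = 421201/6084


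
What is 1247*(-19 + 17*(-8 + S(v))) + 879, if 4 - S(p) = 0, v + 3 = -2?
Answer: -107610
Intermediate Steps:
v = -5 (v = -3 - 2 = -5)
S(p) = 4 (S(p) = 4 - 1*0 = 4 + 0 = 4)
1247*(-19 + 17*(-8 + S(v))) + 879 = 1247*(-19 + 17*(-8 + 4)) + 879 = 1247*(-19 + 17*(-4)) + 879 = 1247*(-19 - 68) + 879 = 1247*(-87) + 879 = -108489 + 879 = -107610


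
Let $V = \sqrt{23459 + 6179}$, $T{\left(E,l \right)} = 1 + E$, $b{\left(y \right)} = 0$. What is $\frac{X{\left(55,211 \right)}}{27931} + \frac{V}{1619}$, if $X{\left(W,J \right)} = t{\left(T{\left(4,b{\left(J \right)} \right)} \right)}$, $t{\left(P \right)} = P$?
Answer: $\frac{5}{27931} + \frac{\sqrt{29638}}{1619} \approx 0.10651$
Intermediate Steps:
$X{\left(W,J \right)} = 5$ ($X{\left(W,J \right)} = 1 + 4 = 5$)
$V = \sqrt{29638} \approx 172.16$
$\frac{X{\left(55,211 \right)}}{27931} + \frac{V}{1619} = \frac{5}{27931} + \frac{\sqrt{29638}}{1619}$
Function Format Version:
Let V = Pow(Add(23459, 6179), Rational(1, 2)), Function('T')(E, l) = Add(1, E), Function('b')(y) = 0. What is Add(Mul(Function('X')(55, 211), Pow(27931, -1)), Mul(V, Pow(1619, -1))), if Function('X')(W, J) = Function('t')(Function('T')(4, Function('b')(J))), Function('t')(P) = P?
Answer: Add(Rational(5, 27931), Mul(Rational(1, 1619), Pow(29638, Rational(1, 2)))) ≈ 0.10651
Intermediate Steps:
Function('X')(W, J) = 5 (Function('X')(W, J) = Add(1, 4) = 5)
V = Pow(29638, Rational(1, 2)) ≈ 172.16
Add(Mul(Function('X')(55, 211), Pow(27931, -1)), Mul(V, Pow(1619, -1))) = Add(Mul(5, Pow(27931, -1)), Mul(Pow(29638, Rational(1, 2)), Pow(1619, -1))) = Add(Mul(5, Rational(1, 27931)), Mul(Pow(29638, Rational(1, 2)), Rational(1, 1619))) = Add(Rational(5, 27931), Mul(Rational(1, 1619), Pow(29638, Rational(1, 2))))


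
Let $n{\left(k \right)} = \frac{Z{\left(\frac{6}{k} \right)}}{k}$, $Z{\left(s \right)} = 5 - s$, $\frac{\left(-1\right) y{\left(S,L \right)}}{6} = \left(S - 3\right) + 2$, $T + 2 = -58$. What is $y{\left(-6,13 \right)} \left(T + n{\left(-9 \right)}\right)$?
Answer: $- \frac{22918}{9} \approx -2546.4$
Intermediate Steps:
$T = -60$ ($T = -2 - 58 = -60$)
$y{\left(S,L \right)} = 6 - 6 S$ ($y{\left(S,L \right)} = - 6 \left(\left(S - 3\right) + 2\right) = - 6 \left(\left(-3 + S\right) + 2\right) = - 6 \left(-1 + S\right) = 6 - 6 S$)
$n{\left(k \right)} = \frac{5 - \frac{6}{k}}{k}$
$y{\left(-6,13 \right)} \left(T + n{\left(-9 \right)}\right) = \left(6 - -36\right) \left(-60 + \frac{-6 + 5 \left(-9\right)}{81}\right) = \left(6 + 36\right) \left(-60 + \frac{-6 - 45}{81}\right) = 42 \left(-60 + \frac{1}{81} \left(-51\right)\right) = 42 \left(-60 - \frac{17}{27}\right) = 42 \left(- \frac{1637}{27}\right) = - \frac{22918}{9}$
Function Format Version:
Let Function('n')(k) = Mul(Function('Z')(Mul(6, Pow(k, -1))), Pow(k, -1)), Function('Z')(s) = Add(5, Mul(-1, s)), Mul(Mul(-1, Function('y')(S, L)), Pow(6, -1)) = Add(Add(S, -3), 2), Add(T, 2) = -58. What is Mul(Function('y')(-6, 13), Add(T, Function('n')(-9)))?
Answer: Rational(-22918, 9) ≈ -2546.4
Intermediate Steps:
T = -60 (T = Add(-2, -58) = -60)
Function('y')(S, L) = Add(6, Mul(-6, S)) (Function('y')(S, L) = Mul(-6, Add(Add(S, -3), 2)) = Mul(-6, Add(Add(-3, S), 2)) = Mul(-6, Add(-1, S)) = Add(6, Mul(-6, S)))
Function('n')(k) = Mul(Pow(k, -1), Add(5, Mul(-6, Pow(k, -1)))) (Function('n')(k) = Mul(Add(5, Mul(-1, Mul(6, Pow(k, -1)))), Pow(k, -1)) = Mul(Add(5, Mul(-6, Pow(k, -1))), Pow(k, -1)) = Mul(Pow(k, -1), Add(5, Mul(-6, Pow(k, -1)))))
Mul(Function('y')(-6, 13), Add(T, Function('n')(-9))) = Mul(Add(6, Mul(-6, -6)), Add(-60, Mul(Pow(-9, -2), Add(-6, Mul(5, -9))))) = Mul(Add(6, 36), Add(-60, Mul(Rational(1, 81), Add(-6, -45)))) = Mul(42, Add(-60, Mul(Rational(1, 81), -51))) = Mul(42, Add(-60, Rational(-17, 27))) = Mul(42, Rational(-1637, 27)) = Rational(-22918, 9)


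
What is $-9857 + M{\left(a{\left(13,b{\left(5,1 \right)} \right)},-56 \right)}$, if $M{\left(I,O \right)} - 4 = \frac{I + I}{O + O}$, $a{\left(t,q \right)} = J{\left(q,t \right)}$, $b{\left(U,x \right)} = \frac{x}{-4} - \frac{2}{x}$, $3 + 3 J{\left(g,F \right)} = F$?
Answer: $- \frac{827657}{84} \approx -9853.1$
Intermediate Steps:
$J{\left(g,F \right)} = -1 + \frac{F}{3}$
$b{\left(U,x \right)} = - \frac{2}{x} - \frac{x}{4}$ ($b{\left(U,x \right)} = x \left(- \frac{1}{4}\right) - \frac{2}{x} = - \frac{x}{4} - \frac{2}{x} = - \frac{2}{x} - \frac{x}{4}$)
$a{\left(t,q \right)} = -1 + \frac{t}{3}$
$M{\left(I,O \right)} = 4 + \frac{I}{O}$ ($M{\left(I,O \right)} = 4 + \frac{I + I}{O + O} = 4 + \frac{2 I}{2 O} = 4 + 2 I \frac{1}{2 O} = 4 + \frac{I}{O}$)
$-9857 + M{\left(a{\left(13,b{\left(5,1 \right)} \right)},-56 \right)} = -9857 + \left(4 + \frac{-1 + \frac{1}{3} \cdot 13}{-56}\right) = -9857 + \left(4 + \left(-1 + \frac{13}{3}\right) \left(- \frac{1}{56}\right)\right) = -9857 + \left(4 + \frac{10}{3} \left(- \frac{1}{56}\right)\right) = -9857 + \left(4 - \frac{5}{84}\right) = -9857 + \frac{331}{84} = - \frac{827657}{84}$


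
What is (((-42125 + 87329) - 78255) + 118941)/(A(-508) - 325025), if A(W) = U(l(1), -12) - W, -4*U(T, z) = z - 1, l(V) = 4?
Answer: -22904/86537 ≈ -0.26467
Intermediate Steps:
U(T, z) = 1/4 - z/4 (U(T, z) = -(z - 1)/4 = -(-1 + z)/4 = 1/4 - z/4)
A(W) = 13/4 - W (A(W) = (1/4 - 1/4*(-12)) - W = (1/4 + 3) - W = 13/4 - W)
(((-42125 + 87329) - 78255) + 118941)/(A(-508) - 325025) = (((-42125 + 87329) - 78255) + 118941)/((13/4 - 1*(-508)) - 325025) = ((45204 - 78255) + 118941)/((13/4 + 508) - 325025) = (-33051 + 118941)/(2045/4 - 325025) = 85890/(-1298055/4) = 85890*(-4/1298055) = -22904/86537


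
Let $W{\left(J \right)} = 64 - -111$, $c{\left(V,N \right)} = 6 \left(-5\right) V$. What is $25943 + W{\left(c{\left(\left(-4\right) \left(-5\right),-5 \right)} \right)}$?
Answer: $26118$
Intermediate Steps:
$c{\left(V,N \right)} = - 30 V$
$W{\left(J \right)} = 175$ ($W{\left(J \right)} = 64 + 111 = 175$)
$25943 + W{\left(c{\left(\left(-4\right) \left(-5\right),-5 \right)} \right)} = 25943 + 175 = 26118$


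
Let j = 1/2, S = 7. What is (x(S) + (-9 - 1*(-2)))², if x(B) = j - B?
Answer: 729/4 ≈ 182.25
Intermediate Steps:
j = ½ ≈ 0.50000
x(B) = ½ - B
(x(S) + (-9 - 1*(-2)))² = ((½ - 1*7) + (-9 - 1*(-2)))² = ((½ - 7) + (-9 + 2))² = (-13/2 - 7)² = (-27/2)² = 729/4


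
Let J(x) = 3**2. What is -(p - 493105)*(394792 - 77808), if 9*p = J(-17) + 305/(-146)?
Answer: 102693141806812/657 ≈ 1.5631e+11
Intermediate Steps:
J(x) = 9
p = 1009/1314 (p = (9 + 305/(-146))/9 = (9 + 305*(-1/146))/9 = (9 - 305/146)/9 = (1/9)*(1009/146) = 1009/1314 ≈ 0.76788)
-(p - 493105)*(394792 - 77808) = -(1009/1314 - 493105)*(394792 - 77808) = -(-647938961)*316984/1314 = -1*(-102693141806812/657) = 102693141806812/657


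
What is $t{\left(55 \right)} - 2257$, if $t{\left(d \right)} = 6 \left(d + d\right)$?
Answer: $-1597$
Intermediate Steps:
$t{\left(d \right)} = 12 d$ ($t{\left(d \right)} = 6 \cdot 2 d = 12 d$)
$t{\left(55 \right)} - 2257 = 12 \cdot 55 - 2257 = 660 - 2257 = -1597$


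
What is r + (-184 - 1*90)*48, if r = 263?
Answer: -12889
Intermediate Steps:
r + (-184 - 1*90)*48 = 263 + (-184 - 1*90)*48 = 263 + (-184 - 90)*48 = 263 - 274*48 = 263 - 13152 = -12889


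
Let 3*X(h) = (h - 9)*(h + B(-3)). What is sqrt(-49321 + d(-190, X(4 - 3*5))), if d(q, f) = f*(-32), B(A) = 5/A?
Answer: I*sqrt(468209)/3 ≈ 228.09*I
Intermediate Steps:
X(h) = (-9 + h)*(-5/3 + h)/3 (X(h) = ((h - 9)*(h + 5/(-3)))/3 = ((-9 + h)*(h + 5*(-1/3)))/3 = ((-9 + h)*(h - 5/3))/3 = ((-9 + h)*(-5/3 + h))/3 = (-9 + h)*(-5/3 + h)/3)
d(q, f) = -32*f
sqrt(-49321 + d(-190, X(4 - 3*5))) = sqrt(-49321 - 32*(5 - 32*(4 - 3*5)/9 + (4 - 3*5)**2/3)) = sqrt(-49321 - 32*(5 - 32*(4 - 15)/9 + (4 - 15)**2/3)) = sqrt(-49321 - 32*(5 - 32/9*(-11) + (1/3)*(-11)**2)) = sqrt(-49321 - 32*(5 + 352/9 + (1/3)*121)) = sqrt(-49321 - 32*(5 + 352/9 + 121/3)) = sqrt(-49321 - 32*760/9) = sqrt(-49321 - 24320/9) = sqrt(-468209/9) = I*sqrt(468209)/3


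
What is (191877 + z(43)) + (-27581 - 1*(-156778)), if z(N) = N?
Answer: 321117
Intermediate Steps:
(191877 + z(43)) + (-27581 - 1*(-156778)) = (191877 + 43) + (-27581 - 1*(-156778)) = 191920 + (-27581 + 156778) = 191920 + 129197 = 321117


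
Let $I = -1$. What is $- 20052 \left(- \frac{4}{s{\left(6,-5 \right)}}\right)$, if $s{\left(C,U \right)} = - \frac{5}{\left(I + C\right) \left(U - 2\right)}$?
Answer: $561456$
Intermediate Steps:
$s{\left(C,U \right)} = - \frac{5}{\left(-1 + C\right) \left(-2 + U\right)}$ ($s{\left(C,U \right)} = - \frac{5}{\left(-1 + C\right) \left(U - 2\right)} = - \frac{5}{\left(-1 + C\right) \left(-2 + U\right)}$)
$- 20052 \left(- \frac{4}{s{\left(6,-5 \right)}}\right) = - 20052 \left(- \frac{4}{\left(-5\right) \frac{1}{2 - -5 - 12 + 6 \left(-5\right)}}\right) = - 20052 \left(- \frac{4}{\left(-5\right) \frac{1}{2 + 5 - 12 - 30}}\right) = - 20052 \left(- \frac{4}{\left(-5\right) \frac{1}{-35}}\right) = - 20052 \left(- \frac{4}{\left(-5\right) \left(- \frac{1}{35}\right)}\right) = - 20052 \left(- 4 \frac{1}{\frac{1}{7}}\right) = - 20052 \left(\left(-4\right) 7\right) = \left(-20052\right) \left(-28\right) = 561456$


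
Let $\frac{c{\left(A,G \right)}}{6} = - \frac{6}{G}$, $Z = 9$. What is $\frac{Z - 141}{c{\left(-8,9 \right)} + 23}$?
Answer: $- \frac{132}{19} \approx -6.9474$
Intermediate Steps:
$c{\left(A,G \right)} = - \frac{36}{G}$ ($c{\left(A,G \right)} = 6 \left(- \frac{6}{G}\right) = - \frac{36}{G}$)
$\frac{Z - 141}{c{\left(-8,9 \right)} + 23} = \frac{9 - 141}{- \frac{36}{9} + 23} = - \frac{132}{\left(-36\right) \frac{1}{9} + 23} = - \frac{132}{-4 + 23} = - \frac{132}{19}$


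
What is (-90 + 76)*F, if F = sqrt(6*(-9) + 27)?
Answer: -42*I*sqrt(3) ≈ -72.746*I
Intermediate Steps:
F = 3*I*sqrt(3) (F = sqrt(-54 + 27) = sqrt(-27) = 3*I*sqrt(3) ≈ 5.1962*I)
(-90 + 76)*F = (-90 + 76)*(3*I*sqrt(3)) = -42*I*sqrt(3)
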